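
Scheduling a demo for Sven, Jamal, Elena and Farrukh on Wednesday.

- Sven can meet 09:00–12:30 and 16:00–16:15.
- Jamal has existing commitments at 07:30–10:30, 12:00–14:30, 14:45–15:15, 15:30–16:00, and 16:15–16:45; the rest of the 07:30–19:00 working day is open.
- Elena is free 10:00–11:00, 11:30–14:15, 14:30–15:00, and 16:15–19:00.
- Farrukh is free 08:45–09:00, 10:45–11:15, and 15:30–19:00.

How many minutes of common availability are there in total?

15 minutes

Jamal free within 07:30–19:00: 10:30–12:00, 14:30–14:45, 15:15–15:30, 16:00–16:15, 16:45–19:00.
Sven ∩ Jamal: 10:30–12:00, 16:00–16:15.
Sven ∩ Jamal ∩ Elena: 10:30–11:00, 11:30–12:00.
Sven ∩ Jamal ∩ Elena ∩ Farrukh: 10:45–11:00.
Total common minutes: 15.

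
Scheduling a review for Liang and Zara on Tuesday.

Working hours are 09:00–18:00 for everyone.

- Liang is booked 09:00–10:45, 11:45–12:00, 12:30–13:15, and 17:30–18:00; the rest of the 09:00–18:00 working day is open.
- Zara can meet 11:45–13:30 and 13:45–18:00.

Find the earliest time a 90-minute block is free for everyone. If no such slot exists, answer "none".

13:45

Liang free within 09:00–18:00: 10:45–11:45, 12:00–12:30, 13:15–17:30.
Liang ∩ Zara: 12:00–12:30, 13:15–13:30, 13:45–17:30.
Windows ≥ 90 min: 13:45–17:30.
Earliest such window starts at 13:45.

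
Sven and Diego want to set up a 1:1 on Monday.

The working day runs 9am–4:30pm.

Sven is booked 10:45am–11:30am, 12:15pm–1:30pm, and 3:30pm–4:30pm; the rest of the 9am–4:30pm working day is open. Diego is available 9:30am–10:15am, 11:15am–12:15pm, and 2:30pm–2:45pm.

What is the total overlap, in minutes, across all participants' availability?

Sven free within 09:00–16:30: 09:00–10:45, 11:30–12:15, 13:30–15:30.
Sven ∩ Diego: 09:30–10:15, 11:30–12:15, 14:30–14:45.
Total common minutes: 45 + 45 + 15 = 105.

105 minutes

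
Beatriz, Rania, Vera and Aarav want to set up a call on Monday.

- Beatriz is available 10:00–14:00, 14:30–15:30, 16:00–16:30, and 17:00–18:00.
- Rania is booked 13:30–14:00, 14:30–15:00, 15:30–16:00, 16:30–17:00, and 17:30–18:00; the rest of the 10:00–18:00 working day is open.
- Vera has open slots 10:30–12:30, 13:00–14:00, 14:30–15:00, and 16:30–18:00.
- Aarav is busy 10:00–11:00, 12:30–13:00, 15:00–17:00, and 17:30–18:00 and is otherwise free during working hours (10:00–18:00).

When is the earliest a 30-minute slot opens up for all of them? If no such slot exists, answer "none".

11:00

Rania free within 10:00–18:00: 10:00–13:30, 14:00–14:30, 15:00–15:30, 16:00–16:30, 17:00–17:30.
Aarav free within 10:00–18:00: 11:00–12:30, 13:00–15:00, 17:00–17:30.
Beatriz ∩ Rania: 10:00–13:30, 15:00–15:30, 16:00–16:30, 17:00–17:30.
Beatriz ∩ Rania ∩ Vera: 10:30–12:30, 13:00–13:30, 17:00–17:30.
Beatriz ∩ Rania ∩ Vera ∩ Aarav: 11:00–12:30, 13:00–13:30, 17:00–17:30.
Windows ≥ 30 min: 11:00–12:30, 13:00–13:30, 17:00–17:30.
Earliest such window starts at 11:00.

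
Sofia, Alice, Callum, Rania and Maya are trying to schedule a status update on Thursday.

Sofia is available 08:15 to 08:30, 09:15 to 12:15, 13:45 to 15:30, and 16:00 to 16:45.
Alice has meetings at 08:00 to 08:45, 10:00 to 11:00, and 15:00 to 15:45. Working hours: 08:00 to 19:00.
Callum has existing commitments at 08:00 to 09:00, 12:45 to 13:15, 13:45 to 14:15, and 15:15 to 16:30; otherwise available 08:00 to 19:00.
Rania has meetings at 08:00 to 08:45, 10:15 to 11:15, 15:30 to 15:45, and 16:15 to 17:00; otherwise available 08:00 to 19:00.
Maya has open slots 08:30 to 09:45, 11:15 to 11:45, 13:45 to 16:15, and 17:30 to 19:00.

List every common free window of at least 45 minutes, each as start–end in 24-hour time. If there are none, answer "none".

Alice free within 08:00–19:00: 08:45–10:00, 11:00–15:00, 15:45–19:00.
Callum free within 08:00–19:00: 09:00–12:45, 13:15–13:45, 14:15–15:15, 16:30–19:00.
Rania free within 08:00–19:00: 08:45–10:15, 11:15–15:30, 15:45–16:15, 17:00–19:00.
Sofia ∩ Alice: 09:15–10:00, 11:00–12:15, 13:45–15:00, 16:00–16:45.
Sofia ∩ Alice ∩ Callum: 09:15–10:00, 11:00–12:15, 14:15–15:00, 16:30–16:45.
Sofia ∩ Alice ∩ Callum ∩ Rania: 09:15–10:00, 11:15–12:15, 14:15–15:00.
Sofia ∩ Alice ∩ Callum ∩ Rania ∩ Maya: 09:15–09:45, 11:15–11:45, 14:15–15:00.
Windows ≥ 45 min: 14:15–15:00.

14:15–15:00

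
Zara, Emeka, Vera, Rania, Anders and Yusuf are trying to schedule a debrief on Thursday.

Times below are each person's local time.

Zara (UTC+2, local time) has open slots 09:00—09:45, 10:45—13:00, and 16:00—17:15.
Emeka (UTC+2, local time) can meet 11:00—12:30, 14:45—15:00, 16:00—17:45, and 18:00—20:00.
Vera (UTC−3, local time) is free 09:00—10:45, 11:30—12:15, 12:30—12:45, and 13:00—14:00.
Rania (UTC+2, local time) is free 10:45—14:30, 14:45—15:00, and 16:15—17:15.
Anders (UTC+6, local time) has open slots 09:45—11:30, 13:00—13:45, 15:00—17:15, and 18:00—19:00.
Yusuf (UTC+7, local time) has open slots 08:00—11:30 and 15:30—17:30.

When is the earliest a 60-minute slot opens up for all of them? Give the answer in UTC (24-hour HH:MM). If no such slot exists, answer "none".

Zara → UTC: 07:00–07:45, 08:45–11:00, 14:00–15:15.
Emeka → UTC: 09:00–10:30, 12:45–13:00, 14:00–15:45, 16:00–18:00.
Vera → UTC: 12:00–13:45, 14:30–15:15, 15:30–15:45, 16:00–17:00.
Rania → UTC: 08:45–12:30, 12:45–13:00, 14:15–15:15.
Anders → UTC: 03:45–05:30, 07:00–07:45, 09:00–11:15, 12:00–13:00.
Yusuf → UTC: 01:00–04:30, 08:30–10:30.
Zara ∩ Emeka: 09:00–10:30, 14:00–15:15.
Zara ∩ Emeka ∩ Vera: 14:30–15:15.
Zara ∩ Emeka ∩ Vera ∩ Rania: 14:30–15:15.
Zara ∩ Emeka ∩ Vera ∩ Rania ∩ Anders: (none).
Zara ∩ Emeka ∩ Vera ∩ Rania ∩ Anders ∩ Yusuf: (none).
Windows ≥ 60 min: (none).

none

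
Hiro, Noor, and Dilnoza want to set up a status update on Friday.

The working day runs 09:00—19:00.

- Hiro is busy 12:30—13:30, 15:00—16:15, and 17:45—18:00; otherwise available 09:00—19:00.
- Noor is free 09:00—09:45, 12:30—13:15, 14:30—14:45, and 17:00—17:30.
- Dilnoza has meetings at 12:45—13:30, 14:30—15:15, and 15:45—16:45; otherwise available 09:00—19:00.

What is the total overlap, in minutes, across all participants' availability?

75 minutes

Hiro free within 09:00–19:00: 09:00–12:30, 13:30–15:00, 16:15–17:45, 18:00–19:00.
Dilnoza free within 09:00–19:00: 09:00–12:45, 13:30–14:30, 15:15–15:45, 16:45–19:00.
Hiro ∩ Noor: 09:00–09:45, 14:30–14:45, 17:00–17:30.
Hiro ∩ Noor ∩ Dilnoza: 09:00–09:45, 17:00–17:30.
Total common minutes: 45 + 30 = 75.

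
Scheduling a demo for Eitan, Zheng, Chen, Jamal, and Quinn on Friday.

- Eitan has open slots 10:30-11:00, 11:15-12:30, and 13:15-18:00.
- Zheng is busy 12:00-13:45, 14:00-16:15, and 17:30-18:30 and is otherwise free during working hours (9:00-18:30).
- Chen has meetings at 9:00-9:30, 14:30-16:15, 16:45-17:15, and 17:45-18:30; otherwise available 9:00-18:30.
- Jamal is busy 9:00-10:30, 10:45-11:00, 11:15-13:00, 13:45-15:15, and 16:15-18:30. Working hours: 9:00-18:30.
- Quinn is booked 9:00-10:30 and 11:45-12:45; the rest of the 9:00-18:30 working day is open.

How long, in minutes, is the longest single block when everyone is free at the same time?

15 minutes

Zheng free within 09:00–18:30: 09:00–12:00, 13:45–14:00, 16:15–17:30.
Chen free within 09:00–18:30: 09:30–14:30, 16:15–16:45, 17:15–17:45.
Jamal free within 09:00–18:30: 10:30–10:45, 11:00–11:15, 13:00–13:45, 15:15–16:15.
Quinn free within 09:00–18:30: 10:30–11:45, 12:45–18:30.
Eitan ∩ Zheng: 10:30–11:00, 11:15–12:00, 13:45–14:00, 16:15–17:30.
Eitan ∩ Zheng ∩ Chen: 10:30–11:00, 11:15–12:00, 13:45–14:00, 16:15–16:45, 17:15–17:30.
Eitan ∩ Zheng ∩ Chen ∩ Jamal: 10:30–10:45.
Eitan ∩ Zheng ∩ Chen ∩ Jamal ∩ Quinn: 10:30–10:45.
Single common window of 15 minutes.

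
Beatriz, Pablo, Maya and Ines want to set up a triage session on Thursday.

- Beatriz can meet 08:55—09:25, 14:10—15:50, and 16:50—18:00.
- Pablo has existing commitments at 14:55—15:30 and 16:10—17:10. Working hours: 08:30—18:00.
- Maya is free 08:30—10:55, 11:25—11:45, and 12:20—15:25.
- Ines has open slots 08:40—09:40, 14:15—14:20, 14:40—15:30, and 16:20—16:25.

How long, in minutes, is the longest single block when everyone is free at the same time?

30 minutes

Pablo free within 08:30–18:00: 08:30–14:55, 15:30–16:10, 17:10–18:00.
Beatriz ∩ Pablo: 08:55–09:25, 14:10–14:55, 15:30–15:50, 17:10–18:00.
Beatriz ∩ Pablo ∩ Maya: 08:55–09:25, 14:10–14:55.
Beatriz ∩ Pablo ∩ Maya ∩ Ines: 08:55–09:25, 14:15–14:20, 14:40–14:55.
Common window lengths: 30, 5, 15 min; longest is 30.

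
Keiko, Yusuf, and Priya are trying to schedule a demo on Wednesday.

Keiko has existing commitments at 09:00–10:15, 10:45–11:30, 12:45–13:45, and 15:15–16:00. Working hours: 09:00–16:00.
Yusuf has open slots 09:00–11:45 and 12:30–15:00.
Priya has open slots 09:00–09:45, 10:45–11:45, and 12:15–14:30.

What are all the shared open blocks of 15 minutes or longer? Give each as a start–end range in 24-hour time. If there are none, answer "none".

11:30–11:45, 12:30–12:45, 13:45–14:30

Keiko free within 09:00–16:00: 10:15–10:45, 11:30–12:45, 13:45–15:15.
Keiko ∩ Yusuf: 10:15–10:45, 11:30–11:45, 12:30–12:45, 13:45–15:00.
Keiko ∩ Yusuf ∩ Priya: 11:30–11:45, 12:30–12:45, 13:45–14:30.
Windows ≥ 15 min: 11:30–11:45, 12:30–12:45, 13:45–14:30.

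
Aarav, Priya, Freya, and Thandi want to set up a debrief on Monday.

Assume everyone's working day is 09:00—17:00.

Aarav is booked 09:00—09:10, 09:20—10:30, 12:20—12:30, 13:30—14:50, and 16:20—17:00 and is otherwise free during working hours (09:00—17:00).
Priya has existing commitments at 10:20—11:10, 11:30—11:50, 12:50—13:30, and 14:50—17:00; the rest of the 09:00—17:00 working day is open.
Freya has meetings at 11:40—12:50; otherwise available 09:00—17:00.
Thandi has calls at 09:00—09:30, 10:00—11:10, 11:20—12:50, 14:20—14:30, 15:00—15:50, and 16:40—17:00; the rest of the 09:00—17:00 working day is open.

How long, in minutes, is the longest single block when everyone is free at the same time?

Aarav free within 09:00–17:00: 09:10–09:20, 10:30–12:20, 12:30–13:30, 14:50–16:20.
Priya free within 09:00–17:00: 09:00–10:20, 11:10–11:30, 11:50–12:50, 13:30–14:50.
Freya free within 09:00–17:00: 09:00–11:40, 12:50–17:00.
Thandi free within 09:00–17:00: 09:30–10:00, 11:10–11:20, 12:50–14:20, 14:30–15:00, 15:50–16:40.
Aarav ∩ Priya: 09:10–09:20, 11:10–11:30, 11:50–12:20, 12:30–12:50.
Aarav ∩ Priya ∩ Freya: 09:10–09:20, 11:10–11:30.
Aarav ∩ Priya ∩ Freya ∩ Thandi: 11:10–11:20.
Single common window of 10 minutes.

10 minutes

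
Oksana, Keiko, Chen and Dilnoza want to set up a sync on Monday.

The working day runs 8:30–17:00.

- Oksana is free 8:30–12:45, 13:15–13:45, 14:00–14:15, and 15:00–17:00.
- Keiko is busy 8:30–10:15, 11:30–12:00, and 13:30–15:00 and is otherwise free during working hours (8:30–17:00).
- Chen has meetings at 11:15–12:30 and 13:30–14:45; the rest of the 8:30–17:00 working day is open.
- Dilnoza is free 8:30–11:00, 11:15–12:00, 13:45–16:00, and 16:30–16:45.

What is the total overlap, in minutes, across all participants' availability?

120 minutes

Keiko free within 08:30–17:00: 10:15–11:30, 12:00–13:30, 15:00–17:00.
Chen free within 08:30–17:00: 08:30–11:15, 12:30–13:30, 14:45–17:00.
Oksana ∩ Keiko: 10:15–11:30, 12:00–12:45, 13:15–13:30, 15:00–17:00.
Oksana ∩ Keiko ∩ Chen: 10:15–11:15, 12:30–12:45, 13:15–13:30, 15:00–17:00.
Oksana ∩ Keiko ∩ Chen ∩ Dilnoza: 10:15–11:00, 15:00–16:00, 16:30–16:45.
Total common minutes: 45 + 60 + 15 = 120.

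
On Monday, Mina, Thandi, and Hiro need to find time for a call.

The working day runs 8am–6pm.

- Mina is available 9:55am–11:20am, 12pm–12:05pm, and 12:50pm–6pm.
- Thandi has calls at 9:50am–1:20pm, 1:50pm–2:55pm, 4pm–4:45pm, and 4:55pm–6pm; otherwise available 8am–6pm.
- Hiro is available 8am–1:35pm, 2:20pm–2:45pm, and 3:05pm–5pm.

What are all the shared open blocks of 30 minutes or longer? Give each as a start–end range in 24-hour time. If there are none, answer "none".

Thandi free within 08:00–18:00: 08:00–09:50, 13:20–13:50, 14:55–16:00, 16:45–16:55.
Mina ∩ Thandi: 13:20–13:50, 14:55–16:00, 16:45–16:55.
Mina ∩ Thandi ∩ Hiro: 13:20–13:35, 15:05–16:00, 16:45–16:55.
Windows ≥ 30 min: 15:05–16:00.

15:05–16:00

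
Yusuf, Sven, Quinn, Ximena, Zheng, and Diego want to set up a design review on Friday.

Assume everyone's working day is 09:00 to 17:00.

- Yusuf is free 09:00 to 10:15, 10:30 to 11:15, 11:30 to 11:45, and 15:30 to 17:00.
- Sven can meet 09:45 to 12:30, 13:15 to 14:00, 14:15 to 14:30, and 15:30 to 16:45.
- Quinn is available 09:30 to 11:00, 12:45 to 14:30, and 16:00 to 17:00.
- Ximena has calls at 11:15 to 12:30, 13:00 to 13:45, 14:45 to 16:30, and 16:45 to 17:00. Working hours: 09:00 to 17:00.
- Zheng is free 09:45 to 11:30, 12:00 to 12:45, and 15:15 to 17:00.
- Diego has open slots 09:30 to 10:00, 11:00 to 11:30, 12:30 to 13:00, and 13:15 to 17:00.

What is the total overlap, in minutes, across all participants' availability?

30 minutes

Ximena free within 09:00–17:00: 09:00–11:15, 12:30–13:00, 13:45–14:45, 16:30–16:45.
Yusuf ∩ Sven: 09:45–10:15, 10:30–11:15, 11:30–11:45, 15:30–16:45.
Yusuf ∩ Sven ∩ Quinn: 09:45–10:15, 10:30–11:00, 16:00–16:45.
Yusuf ∩ Sven ∩ Quinn ∩ Ximena: 09:45–10:15, 10:30–11:00, 16:30–16:45.
Yusuf ∩ Sven ∩ Quinn ∩ Ximena ∩ Zheng: 09:45–10:15, 10:30–11:00, 16:30–16:45.
Yusuf ∩ Sven ∩ Quinn ∩ Ximena ∩ Zheng ∩ Diego: 09:45–10:00, 16:30–16:45.
Total common minutes: 15 + 15 = 30.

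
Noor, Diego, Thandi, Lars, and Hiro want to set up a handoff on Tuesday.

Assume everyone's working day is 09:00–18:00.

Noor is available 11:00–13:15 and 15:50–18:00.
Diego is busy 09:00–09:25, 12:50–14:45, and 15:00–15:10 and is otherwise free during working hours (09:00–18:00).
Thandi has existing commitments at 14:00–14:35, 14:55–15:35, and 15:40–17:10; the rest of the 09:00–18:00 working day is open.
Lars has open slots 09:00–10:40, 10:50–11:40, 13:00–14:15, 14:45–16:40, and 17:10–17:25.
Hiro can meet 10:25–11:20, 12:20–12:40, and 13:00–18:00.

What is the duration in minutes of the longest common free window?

Diego free within 09:00–18:00: 09:25–12:50, 14:45–15:00, 15:10–18:00.
Thandi free within 09:00–18:00: 09:00–14:00, 14:35–14:55, 15:35–15:40, 17:10–18:00.
Noor ∩ Diego: 11:00–12:50, 15:50–18:00.
Noor ∩ Diego ∩ Thandi: 11:00–12:50, 17:10–18:00.
Noor ∩ Diego ∩ Thandi ∩ Lars: 11:00–11:40, 17:10–17:25.
Noor ∩ Diego ∩ Thandi ∩ Lars ∩ Hiro: 11:00–11:20, 17:10–17:25.
Common window lengths: 20, 15 min; longest is 20.

20 minutes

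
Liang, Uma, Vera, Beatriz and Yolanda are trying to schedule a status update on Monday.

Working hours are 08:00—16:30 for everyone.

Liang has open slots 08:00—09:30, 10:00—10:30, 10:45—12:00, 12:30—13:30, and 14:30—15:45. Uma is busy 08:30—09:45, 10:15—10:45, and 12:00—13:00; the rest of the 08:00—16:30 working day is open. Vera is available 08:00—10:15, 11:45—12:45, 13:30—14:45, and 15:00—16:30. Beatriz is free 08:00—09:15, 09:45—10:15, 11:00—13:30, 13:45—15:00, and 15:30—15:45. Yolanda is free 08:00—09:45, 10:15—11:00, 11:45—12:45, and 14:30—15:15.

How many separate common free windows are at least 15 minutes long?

Uma free within 08:00–16:30: 08:00–08:30, 09:45–10:15, 10:45–12:00, 13:00–16:30.
Liang ∩ Uma: 08:00–08:30, 10:00–10:15, 10:45–12:00, 13:00–13:30, 14:30–15:45.
Liang ∩ Uma ∩ Vera: 08:00–08:30, 10:00–10:15, 11:45–12:00, 14:30–14:45, 15:00–15:45.
Liang ∩ Uma ∩ Vera ∩ Beatriz: 08:00–08:30, 10:00–10:15, 11:45–12:00, 14:30–14:45, 15:30–15:45.
Liang ∩ Uma ∩ Vera ∩ Beatriz ∩ Yolanda: 08:00–08:30, 11:45–12:00, 14:30–14:45.
Windows ≥ 15 min: 08:00–08:30, 11:45–12:00, 14:30–14:45.
That's 3 windows.

3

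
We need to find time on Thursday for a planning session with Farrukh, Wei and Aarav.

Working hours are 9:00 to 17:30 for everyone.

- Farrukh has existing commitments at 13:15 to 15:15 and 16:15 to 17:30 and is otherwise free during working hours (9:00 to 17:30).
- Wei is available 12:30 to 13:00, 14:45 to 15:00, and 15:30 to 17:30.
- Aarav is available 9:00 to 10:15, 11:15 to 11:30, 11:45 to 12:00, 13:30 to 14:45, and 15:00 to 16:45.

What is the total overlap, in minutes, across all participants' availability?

45 minutes

Farrukh free within 09:00–17:30: 09:00–13:15, 15:15–16:15.
Farrukh ∩ Wei: 12:30–13:00, 15:30–16:15.
Farrukh ∩ Wei ∩ Aarav: 15:30–16:15.
Total common minutes: 45.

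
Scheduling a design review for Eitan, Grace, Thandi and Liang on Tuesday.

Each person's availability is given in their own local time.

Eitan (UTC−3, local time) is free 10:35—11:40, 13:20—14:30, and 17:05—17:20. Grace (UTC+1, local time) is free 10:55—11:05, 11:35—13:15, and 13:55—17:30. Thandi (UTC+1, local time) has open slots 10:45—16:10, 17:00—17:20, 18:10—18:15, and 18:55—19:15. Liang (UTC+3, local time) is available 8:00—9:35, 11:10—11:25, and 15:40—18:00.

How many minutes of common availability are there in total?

Eitan → UTC: 13:35–14:40, 16:20–17:30, 20:05–20:20.
Grace → UTC: 09:55–10:05, 10:35–12:15, 12:55–16:30.
Thandi → UTC: 09:45–15:10, 16:00–16:20, 17:10–17:15, 17:55–18:15.
Liang → UTC: 05:00–06:35, 08:10–08:25, 12:40–15:00.
Eitan ∩ Grace: 13:35–14:40, 16:20–16:30.
Eitan ∩ Grace ∩ Thandi: 13:35–14:40.
Eitan ∩ Grace ∩ Thandi ∩ Liang: 13:35–14:40.
Total common minutes: 65.

65 minutes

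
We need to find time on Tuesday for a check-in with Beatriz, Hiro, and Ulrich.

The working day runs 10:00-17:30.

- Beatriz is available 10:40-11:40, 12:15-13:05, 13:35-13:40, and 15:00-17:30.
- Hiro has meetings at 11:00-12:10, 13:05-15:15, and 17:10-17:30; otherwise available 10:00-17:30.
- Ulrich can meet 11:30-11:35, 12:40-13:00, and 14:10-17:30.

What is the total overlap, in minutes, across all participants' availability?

135 minutes

Hiro free within 10:00–17:30: 10:00–11:00, 12:10–13:05, 15:15–17:10.
Beatriz ∩ Hiro: 10:40–11:00, 12:15–13:05, 15:15–17:10.
Beatriz ∩ Hiro ∩ Ulrich: 12:40–13:00, 15:15–17:10.
Total common minutes: 20 + 115 = 135.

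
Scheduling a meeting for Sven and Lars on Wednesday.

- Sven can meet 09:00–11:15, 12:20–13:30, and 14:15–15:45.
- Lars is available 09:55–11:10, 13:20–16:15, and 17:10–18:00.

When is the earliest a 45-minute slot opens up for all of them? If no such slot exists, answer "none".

09:55

Sven ∩ Lars: 09:55–11:10, 13:20–13:30, 14:15–15:45.
Windows ≥ 45 min: 09:55–11:10, 14:15–15:45.
Earliest such window starts at 09:55.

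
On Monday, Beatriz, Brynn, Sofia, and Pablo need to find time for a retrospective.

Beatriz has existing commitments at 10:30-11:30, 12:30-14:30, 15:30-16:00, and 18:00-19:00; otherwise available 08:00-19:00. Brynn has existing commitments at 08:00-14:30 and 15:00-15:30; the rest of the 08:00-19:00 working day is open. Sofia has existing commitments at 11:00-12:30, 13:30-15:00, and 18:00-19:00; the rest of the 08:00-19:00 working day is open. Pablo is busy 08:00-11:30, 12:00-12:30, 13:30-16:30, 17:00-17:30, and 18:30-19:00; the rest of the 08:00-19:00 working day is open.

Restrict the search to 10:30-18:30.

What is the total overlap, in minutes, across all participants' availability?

Beatriz free within 08:00–19:00: 08:00–10:30, 11:30–12:30, 14:30–15:30, 16:00–18:00.
Brynn free within 08:00–19:00: 14:30–15:00, 15:30–19:00.
Sofia free within 08:00–19:00: 08:00–11:00, 12:30–13:30, 15:00–18:00.
Pablo free within 08:00–19:00: 11:30–12:00, 12:30–13:30, 16:30–17:00, 17:30–18:30.
Beatriz ∩ Brynn: 14:30–15:00, 16:00–18:00.
Beatriz ∩ Brynn ∩ Sofia: 16:00–18:00.
Beatriz ∩ Brynn ∩ Sofia ∩ Pablo: 16:30–17:00, 17:30–18:00.
Restricted to 10:30–18:30: 16:30–17:00, 17:30–18:00.
Total common minutes: 30 + 30 = 60.

60 minutes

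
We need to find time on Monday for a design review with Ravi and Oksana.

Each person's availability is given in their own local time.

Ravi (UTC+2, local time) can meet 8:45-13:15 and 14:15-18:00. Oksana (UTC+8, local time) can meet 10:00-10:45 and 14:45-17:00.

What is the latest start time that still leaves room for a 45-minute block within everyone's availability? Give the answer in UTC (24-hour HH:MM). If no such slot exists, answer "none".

08:15

Ravi → UTC: 06:45–11:15, 12:15–16:00.
Oksana → UTC: 02:00–02:45, 06:45–09:00.
Ravi ∩ Oksana: 06:45–09:00.
Windows ≥ 45 min: 06:45–09:00.
Latest start in the last window 06:45–09:00 is 09:00 − 45 min = 08:15.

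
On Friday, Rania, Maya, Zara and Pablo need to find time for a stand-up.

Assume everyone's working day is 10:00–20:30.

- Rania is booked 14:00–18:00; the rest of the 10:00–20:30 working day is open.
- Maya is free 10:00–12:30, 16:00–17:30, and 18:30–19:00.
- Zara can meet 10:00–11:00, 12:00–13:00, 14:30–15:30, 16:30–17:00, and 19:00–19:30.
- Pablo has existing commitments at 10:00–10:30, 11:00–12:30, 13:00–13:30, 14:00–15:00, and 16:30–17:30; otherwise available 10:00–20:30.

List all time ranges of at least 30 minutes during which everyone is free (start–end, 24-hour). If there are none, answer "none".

10:30–11:00

Rania free within 10:00–20:30: 10:00–14:00, 18:00–20:30.
Pablo free within 10:00–20:30: 10:30–11:00, 12:30–13:00, 13:30–14:00, 15:00–16:30, 17:30–20:30.
Rania ∩ Maya: 10:00–12:30, 18:30–19:00.
Rania ∩ Maya ∩ Zara: 10:00–11:00, 12:00–12:30.
Rania ∩ Maya ∩ Zara ∩ Pablo: 10:30–11:00.
Windows ≥ 30 min: 10:30–11:00.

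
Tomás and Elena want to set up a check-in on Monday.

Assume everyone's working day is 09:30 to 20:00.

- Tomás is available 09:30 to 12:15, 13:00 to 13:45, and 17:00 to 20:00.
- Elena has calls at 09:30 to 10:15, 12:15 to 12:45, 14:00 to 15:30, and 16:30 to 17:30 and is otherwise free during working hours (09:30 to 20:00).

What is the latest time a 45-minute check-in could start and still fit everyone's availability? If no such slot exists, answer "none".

19:15

Elena free within 09:30–20:00: 10:15–12:15, 12:45–14:00, 15:30–16:30, 17:30–20:00.
Tomás ∩ Elena: 10:15–12:15, 13:00–13:45, 17:30–20:00.
Windows ≥ 45 min: 10:15–12:15, 13:00–13:45, 17:30–20:00.
Latest start in the last window 17:30–20:00 is 20:00 − 45 min = 19:15.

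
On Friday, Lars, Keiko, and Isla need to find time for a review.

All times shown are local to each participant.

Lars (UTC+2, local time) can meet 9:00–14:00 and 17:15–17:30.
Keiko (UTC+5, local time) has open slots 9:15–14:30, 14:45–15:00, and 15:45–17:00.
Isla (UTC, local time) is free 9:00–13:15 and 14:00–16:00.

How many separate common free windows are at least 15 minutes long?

3

Lars → UTC: 07:00–12:00, 15:15–15:30.
Keiko → UTC: 04:15–09:30, 09:45–10:00, 10:45–12:00.
Isla → UTC: 09:00–13:15, 14:00–16:00.
Lars ∩ Keiko: 07:00–09:30, 09:45–10:00, 10:45–12:00.
Lars ∩ Keiko ∩ Isla: 09:00–09:30, 09:45–10:00, 10:45–12:00.
Windows ≥ 15 min: 09:00–09:30, 09:45–10:00, 10:45–12:00.
That's 3 windows.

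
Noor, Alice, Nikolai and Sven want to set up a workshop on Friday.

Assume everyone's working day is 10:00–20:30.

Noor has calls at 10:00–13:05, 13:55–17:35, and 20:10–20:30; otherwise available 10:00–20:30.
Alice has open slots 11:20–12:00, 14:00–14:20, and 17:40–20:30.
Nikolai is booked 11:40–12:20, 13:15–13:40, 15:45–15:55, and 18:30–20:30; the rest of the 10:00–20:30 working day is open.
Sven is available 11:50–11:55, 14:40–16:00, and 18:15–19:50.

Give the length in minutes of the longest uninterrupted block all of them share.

15 minutes

Noor free within 10:00–20:30: 13:05–13:55, 17:35–20:10.
Nikolai free within 10:00–20:30: 10:00–11:40, 12:20–13:15, 13:40–15:45, 15:55–18:30.
Noor ∩ Alice: 17:40–20:10.
Noor ∩ Alice ∩ Nikolai: 17:40–18:30.
Noor ∩ Alice ∩ Nikolai ∩ Sven: 18:15–18:30.
Single common window of 15 minutes.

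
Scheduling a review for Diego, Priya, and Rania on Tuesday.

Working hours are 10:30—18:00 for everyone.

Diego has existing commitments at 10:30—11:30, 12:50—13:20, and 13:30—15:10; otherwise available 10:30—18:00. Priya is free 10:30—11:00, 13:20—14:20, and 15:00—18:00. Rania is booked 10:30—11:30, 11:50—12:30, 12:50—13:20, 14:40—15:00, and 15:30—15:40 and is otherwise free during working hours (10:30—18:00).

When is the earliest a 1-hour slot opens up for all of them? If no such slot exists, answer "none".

Diego free within 10:30–18:00: 11:30–12:50, 13:20–13:30, 15:10–18:00.
Rania free within 10:30–18:00: 11:30–11:50, 12:30–12:50, 13:20–14:40, 15:00–15:30, 15:40–18:00.
Diego ∩ Priya: 13:20–13:30, 15:10–18:00.
Diego ∩ Priya ∩ Rania: 13:20–13:30, 15:10–15:30, 15:40–18:00.
Windows ≥ 60 min: 15:40–18:00.
Earliest such window starts at 15:40.

15:40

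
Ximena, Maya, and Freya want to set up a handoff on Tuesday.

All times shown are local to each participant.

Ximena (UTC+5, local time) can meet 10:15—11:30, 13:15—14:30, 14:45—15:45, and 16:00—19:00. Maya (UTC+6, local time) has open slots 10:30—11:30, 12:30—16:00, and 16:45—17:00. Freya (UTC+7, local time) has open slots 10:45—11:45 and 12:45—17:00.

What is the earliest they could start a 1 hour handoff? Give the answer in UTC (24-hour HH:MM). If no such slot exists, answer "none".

08:15

Ximena → UTC: 05:15–06:30, 08:15–09:30, 09:45–10:45, 11:00–14:00.
Maya → UTC: 04:30–05:30, 06:30–10:00, 10:45–11:00.
Freya → UTC: 03:45–04:45, 05:45–10:00.
Ximena ∩ Maya: 05:15–05:30, 08:15–09:30, 09:45–10:00.
Ximena ∩ Maya ∩ Freya: 08:15–09:30, 09:45–10:00.
Windows ≥ 60 min: 08:15–09:30.
Earliest such window starts at 08:15.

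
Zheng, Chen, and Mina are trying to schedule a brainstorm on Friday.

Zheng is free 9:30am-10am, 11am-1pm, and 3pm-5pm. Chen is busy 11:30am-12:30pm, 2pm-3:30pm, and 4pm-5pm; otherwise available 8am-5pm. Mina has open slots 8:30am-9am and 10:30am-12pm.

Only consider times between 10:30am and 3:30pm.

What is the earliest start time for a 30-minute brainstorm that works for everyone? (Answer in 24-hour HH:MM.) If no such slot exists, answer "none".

11:00

Chen free within 08:00–17:00: 08:00–11:30, 12:30–14:00, 15:30–16:00.
Zheng ∩ Chen: 09:30–10:00, 11:00–11:30, 12:30–13:00, 15:30–16:00.
Zheng ∩ Chen ∩ Mina: 11:00–11:30.
Restricted to 10:30–15:30: 11:00–11:30.
Windows ≥ 30 min: 11:00–11:30.
Earliest such window starts at 11:00.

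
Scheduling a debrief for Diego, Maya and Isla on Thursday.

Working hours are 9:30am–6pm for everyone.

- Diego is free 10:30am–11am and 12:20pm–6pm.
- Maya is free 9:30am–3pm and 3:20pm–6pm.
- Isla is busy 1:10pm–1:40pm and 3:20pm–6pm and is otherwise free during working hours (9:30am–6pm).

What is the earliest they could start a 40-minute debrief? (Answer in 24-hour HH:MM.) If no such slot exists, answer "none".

Isla free within 09:30–18:00: 09:30–13:10, 13:40–15:20.
Diego ∩ Maya: 10:30–11:00, 12:20–15:00, 15:20–18:00.
Diego ∩ Maya ∩ Isla: 10:30–11:00, 12:20–13:10, 13:40–15:00.
Windows ≥ 40 min: 12:20–13:10, 13:40–15:00.
Earliest such window starts at 12:20.

12:20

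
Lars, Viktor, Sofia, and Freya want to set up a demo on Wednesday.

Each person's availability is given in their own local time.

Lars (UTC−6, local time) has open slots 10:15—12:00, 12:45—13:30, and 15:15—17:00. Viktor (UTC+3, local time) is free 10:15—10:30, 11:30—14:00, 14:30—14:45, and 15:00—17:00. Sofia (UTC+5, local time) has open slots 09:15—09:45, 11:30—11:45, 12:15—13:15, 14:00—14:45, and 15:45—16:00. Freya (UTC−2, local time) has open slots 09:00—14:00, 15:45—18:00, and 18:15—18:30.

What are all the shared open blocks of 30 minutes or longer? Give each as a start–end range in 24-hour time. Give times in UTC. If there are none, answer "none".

Lars → UTC: 16:15–18:00, 18:45–19:30, 21:15–23:00.
Viktor → UTC: 07:15–07:30, 08:30–11:00, 11:30–11:45, 12:00–14:00.
Sofia → UTC: 04:15–04:45, 06:30–06:45, 07:15–08:15, 09:00–09:45, 10:45–11:00.
Freya → UTC: 11:00–16:00, 17:45–20:00, 20:15–20:30.
Lars ∩ Viktor: (none).
Lars ∩ Viktor ∩ Sofia: (none).
Lars ∩ Viktor ∩ Sofia ∩ Freya: (none).
Windows ≥ 30 min: (none).

none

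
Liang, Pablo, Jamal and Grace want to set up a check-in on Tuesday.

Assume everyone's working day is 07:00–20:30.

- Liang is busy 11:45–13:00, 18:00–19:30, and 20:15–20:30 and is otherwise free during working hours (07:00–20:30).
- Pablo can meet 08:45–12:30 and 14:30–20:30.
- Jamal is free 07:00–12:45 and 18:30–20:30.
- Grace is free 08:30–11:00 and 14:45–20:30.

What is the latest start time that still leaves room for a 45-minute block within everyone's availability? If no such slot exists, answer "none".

19:30

Liang free within 07:00–20:30: 07:00–11:45, 13:00–18:00, 19:30–20:15.
Liang ∩ Pablo: 08:45–11:45, 14:30–18:00, 19:30–20:15.
Liang ∩ Pablo ∩ Jamal: 08:45–11:45, 19:30–20:15.
Liang ∩ Pablo ∩ Jamal ∩ Grace: 08:45–11:00, 19:30–20:15.
Windows ≥ 45 min: 08:45–11:00, 19:30–20:15.
Latest start in the last window 19:30–20:15 is 20:15 − 45 min = 19:30.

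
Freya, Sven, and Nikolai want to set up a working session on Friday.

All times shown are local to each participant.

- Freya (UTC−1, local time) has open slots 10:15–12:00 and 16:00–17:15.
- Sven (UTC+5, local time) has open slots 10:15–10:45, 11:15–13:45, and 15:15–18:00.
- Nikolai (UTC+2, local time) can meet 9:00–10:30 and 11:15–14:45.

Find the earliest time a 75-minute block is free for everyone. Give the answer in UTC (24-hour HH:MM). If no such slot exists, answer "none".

11:15

Freya → UTC: 11:15–13:00, 17:00–18:15.
Sven → UTC: 05:15–05:45, 06:15–08:45, 10:15–13:00.
Nikolai → UTC: 07:00–08:30, 09:15–12:45.
Freya ∩ Sven: 11:15–13:00.
Freya ∩ Sven ∩ Nikolai: 11:15–12:45.
Windows ≥ 75 min: 11:15–12:45.
Earliest such window starts at 11:15.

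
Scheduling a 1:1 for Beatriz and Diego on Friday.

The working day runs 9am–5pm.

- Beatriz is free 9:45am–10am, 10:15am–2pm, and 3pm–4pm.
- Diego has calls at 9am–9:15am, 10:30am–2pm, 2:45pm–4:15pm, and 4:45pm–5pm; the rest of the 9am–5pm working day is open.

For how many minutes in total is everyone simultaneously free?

Diego free within 09:00–17:00: 09:15–10:30, 14:00–14:45, 16:15–16:45.
Beatriz ∩ Diego: 09:45–10:00, 10:15–10:30.
Total common minutes: 15 + 15 = 30.

30 minutes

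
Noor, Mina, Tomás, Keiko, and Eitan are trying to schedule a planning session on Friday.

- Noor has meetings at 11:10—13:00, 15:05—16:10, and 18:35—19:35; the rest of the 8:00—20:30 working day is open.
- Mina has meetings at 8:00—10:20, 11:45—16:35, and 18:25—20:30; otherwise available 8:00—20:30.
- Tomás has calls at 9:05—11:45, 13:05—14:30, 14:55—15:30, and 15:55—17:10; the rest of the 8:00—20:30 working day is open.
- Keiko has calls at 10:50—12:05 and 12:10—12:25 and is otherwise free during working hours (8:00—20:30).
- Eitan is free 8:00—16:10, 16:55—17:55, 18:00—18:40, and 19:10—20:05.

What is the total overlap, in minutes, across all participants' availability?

Noor free within 08:00–20:30: 08:00–11:10, 13:00–15:05, 16:10–18:35, 19:35–20:30.
Mina free within 08:00–20:30: 10:20–11:45, 16:35–18:25.
Tomás free within 08:00–20:30: 08:00–09:05, 11:45–13:05, 14:30–14:55, 15:30–15:55, 17:10–20:30.
Keiko free within 08:00–20:30: 08:00–10:50, 12:05–12:10, 12:25–20:30.
Noor ∩ Mina: 10:20–11:10, 16:35–18:25.
Noor ∩ Mina ∩ Tomás: 17:10–18:25.
Noor ∩ Mina ∩ Tomás ∩ Keiko: 17:10–18:25.
Noor ∩ Mina ∩ Tomás ∩ Keiko ∩ Eitan: 17:10–17:55, 18:00–18:25.
Total common minutes: 45 + 25 = 70.

70 minutes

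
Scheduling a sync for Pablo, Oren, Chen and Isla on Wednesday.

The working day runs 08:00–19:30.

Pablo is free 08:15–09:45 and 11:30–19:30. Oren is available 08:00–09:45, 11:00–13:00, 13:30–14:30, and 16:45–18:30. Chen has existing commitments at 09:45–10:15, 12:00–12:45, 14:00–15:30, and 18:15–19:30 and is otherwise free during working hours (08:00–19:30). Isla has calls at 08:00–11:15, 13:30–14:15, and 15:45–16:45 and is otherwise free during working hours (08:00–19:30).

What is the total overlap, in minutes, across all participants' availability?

Chen free within 08:00–19:30: 08:00–09:45, 10:15–12:00, 12:45–14:00, 15:30–18:15.
Isla free within 08:00–19:30: 11:15–13:30, 14:15–15:45, 16:45–19:30.
Pablo ∩ Oren: 08:15–09:45, 11:30–13:00, 13:30–14:30, 16:45–18:30.
Pablo ∩ Oren ∩ Chen: 08:15–09:45, 11:30–12:00, 12:45–13:00, 13:30–14:00, 16:45–18:15.
Pablo ∩ Oren ∩ Chen ∩ Isla: 11:30–12:00, 12:45–13:00, 16:45–18:15.
Total common minutes: 30 + 15 + 90 = 135.

135 minutes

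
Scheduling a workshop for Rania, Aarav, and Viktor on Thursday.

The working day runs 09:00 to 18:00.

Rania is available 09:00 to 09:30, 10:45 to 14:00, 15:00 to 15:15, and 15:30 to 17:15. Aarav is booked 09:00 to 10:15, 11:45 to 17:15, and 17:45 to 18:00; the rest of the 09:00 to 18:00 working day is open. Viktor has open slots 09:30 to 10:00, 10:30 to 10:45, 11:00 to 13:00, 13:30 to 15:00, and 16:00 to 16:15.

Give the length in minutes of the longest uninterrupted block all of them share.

Aarav free within 09:00–18:00: 10:15–11:45, 17:15–17:45.
Rania ∩ Aarav: 10:45–11:45.
Rania ∩ Aarav ∩ Viktor: 11:00–11:45.
Single common window of 45 minutes.

45 minutes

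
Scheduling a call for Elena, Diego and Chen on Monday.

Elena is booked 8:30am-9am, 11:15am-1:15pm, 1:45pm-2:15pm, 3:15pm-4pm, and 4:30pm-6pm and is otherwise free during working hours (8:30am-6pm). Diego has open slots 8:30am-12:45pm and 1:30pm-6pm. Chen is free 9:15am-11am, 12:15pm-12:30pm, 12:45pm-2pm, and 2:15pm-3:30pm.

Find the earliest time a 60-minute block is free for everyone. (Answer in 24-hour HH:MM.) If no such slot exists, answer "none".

09:15

Elena free within 08:30–18:00: 09:00–11:15, 13:15–13:45, 14:15–15:15, 16:00–16:30.
Elena ∩ Diego: 09:00–11:15, 13:30–13:45, 14:15–15:15, 16:00–16:30.
Elena ∩ Diego ∩ Chen: 09:15–11:00, 13:30–13:45, 14:15–15:15.
Windows ≥ 60 min: 09:15–11:00, 14:15–15:15.
Earliest such window starts at 09:15.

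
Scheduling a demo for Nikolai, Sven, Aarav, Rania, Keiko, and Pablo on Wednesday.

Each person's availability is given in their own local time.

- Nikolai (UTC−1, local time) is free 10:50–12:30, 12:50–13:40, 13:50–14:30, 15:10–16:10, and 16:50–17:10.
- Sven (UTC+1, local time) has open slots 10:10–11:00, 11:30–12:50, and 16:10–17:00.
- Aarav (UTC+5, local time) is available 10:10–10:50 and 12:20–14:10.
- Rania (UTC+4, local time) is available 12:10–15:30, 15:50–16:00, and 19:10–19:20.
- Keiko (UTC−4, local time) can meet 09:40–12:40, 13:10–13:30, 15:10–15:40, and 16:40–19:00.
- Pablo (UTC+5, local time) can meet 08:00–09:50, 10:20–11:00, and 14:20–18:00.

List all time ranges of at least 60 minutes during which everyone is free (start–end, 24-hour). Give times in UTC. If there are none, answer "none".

none

Nikolai → UTC: 11:50–13:30, 13:50–14:40, 14:50–15:30, 16:10–17:10, 17:50–18:10.
Sven → UTC: 09:10–10:00, 10:30–11:50, 15:10–16:00.
Aarav → UTC: 05:10–05:50, 07:20–09:10.
Rania → UTC: 08:10–11:30, 11:50–12:00, 15:10–15:20.
Keiko → UTC: 13:40–16:40, 17:10–17:30, 19:10–19:40, 20:40–23:00.
Pablo → UTC: 03:00–04:50, 05:20–06:00, 09:20–13:00.
Nikolai ∩ Sven: 15:10–15:30.
Nikolai ∩ Sven ∩ Aarav: (none).
Nikolai ∩ Sven ∩ Aarav ∩ Rania: (none).
Nikolai ∩ Sven ∩ Aarav ∩ Rania ∩ Keiko: (none).
Nikolai ∩ Sven ∩ Aarav ∩ Rania ∩ Keiko ∩ Pablo: (none).
Windows ≥ 60 min: (none).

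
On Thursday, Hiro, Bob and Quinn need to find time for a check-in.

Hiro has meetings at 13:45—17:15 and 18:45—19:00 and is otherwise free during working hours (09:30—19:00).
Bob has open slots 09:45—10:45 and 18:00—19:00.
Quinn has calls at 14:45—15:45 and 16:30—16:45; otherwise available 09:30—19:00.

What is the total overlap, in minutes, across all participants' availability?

Hiro free within 09:30–19:00: 09:30–13:45, 17:15–18:45.
Quinn free within 09:30–19:00: 09:30–14:45, 15:45–16:30, 16:45–19:00.
Hiro ∩ Bob: 09:45–10:45, 18:00–18:45.
Hiro ∩ Bob ∩ Quinn: 09:45–10:45, 18:00–18:45.
Total common minutes: 60 + 45 = 105.

105 minutes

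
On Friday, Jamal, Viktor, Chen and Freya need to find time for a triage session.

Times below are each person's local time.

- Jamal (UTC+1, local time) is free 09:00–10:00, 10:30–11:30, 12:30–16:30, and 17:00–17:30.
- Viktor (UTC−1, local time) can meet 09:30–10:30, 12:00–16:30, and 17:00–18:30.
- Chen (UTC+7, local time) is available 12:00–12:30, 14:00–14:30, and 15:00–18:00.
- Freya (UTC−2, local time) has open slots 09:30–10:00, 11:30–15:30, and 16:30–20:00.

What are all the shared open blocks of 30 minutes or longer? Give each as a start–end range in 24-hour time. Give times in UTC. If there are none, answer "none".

none

Jamal → UTC: 08:00–09:00, 09:30–10:30, 11:30–15:30, 16:00–16:30.
Viktor → UTC: 10:30–11:30, 13:00–17:30, 18:00–19:30.
Chen → UTC: 05:00–05:30, 07:00–07:30, 08:00–11:00.
Freya → UTC: 11:30–12:00, 13:30–17:30, 18:30–22:00.
Jamal ∩ Viktor: 13:00–15:30, 16:00–16:30.
Jamal ∩ Viktor ∩ Chen: (none).
Jamal ∩ Viktor ∩ Chen ∩ Freya: (none).
Windows ≥ 30 min: (none).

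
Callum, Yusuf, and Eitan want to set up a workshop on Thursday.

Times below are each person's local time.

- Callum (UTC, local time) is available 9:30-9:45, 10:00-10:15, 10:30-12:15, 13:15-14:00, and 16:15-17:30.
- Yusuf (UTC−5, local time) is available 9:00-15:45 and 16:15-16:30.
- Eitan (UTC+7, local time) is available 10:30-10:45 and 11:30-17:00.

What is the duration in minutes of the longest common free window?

Callum → UTC: 09:30–09:45, 10:00–10:15, 10:30–12:15, 13:15–14:00, 16:15–17:30.
Yusuf → UTC: 14:00–20:45, 21:15–21:30.
Eitan → UTC: 03:30–03:45, 04:30–10:00.
Callum ∩ Yusuf: 16:15–17:30.
Callum ∩ Yusuf ∩ Eitan: (none).
No common window.

0 minutes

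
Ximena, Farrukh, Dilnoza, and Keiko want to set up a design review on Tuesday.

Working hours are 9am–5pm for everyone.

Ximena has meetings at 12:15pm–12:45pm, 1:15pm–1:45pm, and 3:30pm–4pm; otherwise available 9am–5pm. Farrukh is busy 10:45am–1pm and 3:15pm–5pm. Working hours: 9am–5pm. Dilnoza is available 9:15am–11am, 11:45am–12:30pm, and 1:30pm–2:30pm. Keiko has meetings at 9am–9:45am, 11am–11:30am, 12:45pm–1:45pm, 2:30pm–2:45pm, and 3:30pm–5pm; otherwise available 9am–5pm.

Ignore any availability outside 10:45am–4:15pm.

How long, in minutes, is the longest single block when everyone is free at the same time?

45 minutes

Ximena free within 09:00–17:00: 09:00–12:15, 12:45–13:15, 13:45–15:30, 16:00–17:00.
Farrukh free within 09:00–17:00: 09:00–10:45, 13:00–15:15.
Keiko free within 09:00–17:00: 09:45–11:00, 11:30–12:45, 13:45–14:30, 14:45–15:30.
Ximena ∩ Farrukh: 09:00–10:45, 13:00–13:15, 13:45–15:15.
Ximena ∩ Farrukh ∩ Dilnoza: 09:15–10:45, 13:45–14:30.
Ximena ∩ Farrukh ∩ Dilnoza ∩ Keiko: 09:45–10:45, 13:45–14:30.
Restricted to 10:45–16:15: 13:45–14:30.
Single common window of 45 minutes.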